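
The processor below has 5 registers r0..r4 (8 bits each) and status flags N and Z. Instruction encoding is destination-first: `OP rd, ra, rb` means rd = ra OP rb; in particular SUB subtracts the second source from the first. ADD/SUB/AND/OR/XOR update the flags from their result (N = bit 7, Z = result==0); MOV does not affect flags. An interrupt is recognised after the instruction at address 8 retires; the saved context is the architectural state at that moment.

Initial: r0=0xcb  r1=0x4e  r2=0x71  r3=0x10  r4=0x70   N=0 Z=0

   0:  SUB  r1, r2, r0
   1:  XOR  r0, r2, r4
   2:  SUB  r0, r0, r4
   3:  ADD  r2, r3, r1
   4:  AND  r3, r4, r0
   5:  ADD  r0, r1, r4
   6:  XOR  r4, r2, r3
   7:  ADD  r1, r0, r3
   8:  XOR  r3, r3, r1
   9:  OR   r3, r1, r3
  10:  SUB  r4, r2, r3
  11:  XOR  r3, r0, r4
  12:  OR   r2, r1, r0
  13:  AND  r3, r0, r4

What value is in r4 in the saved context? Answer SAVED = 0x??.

after  0: r0=0xcb r1=0xa6 r2=0x71 r3=0x10 r4=0x70  N=1 Z=0
after  1: r0=0x01 r1=0xa6 r2=0x71 r3=0x10 r4=0x70  N=0 Z=0
after  2: r0=0x91 r1=0xa6 r2=0x71 r3=0x10 r4=0x70  N=1 Z=0
after  3: r0=0x91 r1=0xa6 r2=0xb6 r3=0x10 r4=0x70  N=1 Z=0
after  4: r0=0x91 r1=0xa6 r2=0xb6 r3=0x10 r4=0x70  N=0 Z=0
after  5: r0=0x16 r1=0xa6 r2=0xb6 r3=0x10 r4=0x70  N=0 Z=0
after  6: r0=0x16 r1=0xa6 r2=0xb6 r3=0x10 r4=0xa6  N=1 Z=0
after  7: r0=0x16 r1=0x26 r2=0xb6 r3=0x10 r4=0xa6  N=0 Z=0
after  8: r0=0x16 r1=0x26 r2=0xb6 r3=0x36 r4=0xa6  N=0 Z=0
-- IRQ taken; context saved, return-PC = 9 --

SAVED = 0xa6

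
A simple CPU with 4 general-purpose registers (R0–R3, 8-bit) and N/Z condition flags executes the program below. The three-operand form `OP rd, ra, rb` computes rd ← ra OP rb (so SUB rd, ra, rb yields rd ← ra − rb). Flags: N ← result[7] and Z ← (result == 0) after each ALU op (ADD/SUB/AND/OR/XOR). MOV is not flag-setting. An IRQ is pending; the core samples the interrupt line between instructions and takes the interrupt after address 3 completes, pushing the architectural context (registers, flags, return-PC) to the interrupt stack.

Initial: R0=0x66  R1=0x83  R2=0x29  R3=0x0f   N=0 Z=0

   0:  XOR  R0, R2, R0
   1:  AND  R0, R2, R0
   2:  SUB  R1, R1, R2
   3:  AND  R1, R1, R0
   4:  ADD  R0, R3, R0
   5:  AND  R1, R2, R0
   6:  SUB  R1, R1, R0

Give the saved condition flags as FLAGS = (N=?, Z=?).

FLAGS = (N=0, Z=0)

after  0: R0=0x4f R1=0x83 R2=0x29 R3=0x0f  N=0 Z=0
after  1: R0=0x09 R1=0x83 R2=0x29 R3=0x0f  N=0 Z=0
after  2: R0=0x09 R1=0x5a R2=0x29 R3=0x0f  N=0 Z=0
after  3: R0=0x09 R1=0x08 R2=0x29 R3=0x0f  N=0 Z=0
-- IRQ taken; context saved, return-PC = 4 --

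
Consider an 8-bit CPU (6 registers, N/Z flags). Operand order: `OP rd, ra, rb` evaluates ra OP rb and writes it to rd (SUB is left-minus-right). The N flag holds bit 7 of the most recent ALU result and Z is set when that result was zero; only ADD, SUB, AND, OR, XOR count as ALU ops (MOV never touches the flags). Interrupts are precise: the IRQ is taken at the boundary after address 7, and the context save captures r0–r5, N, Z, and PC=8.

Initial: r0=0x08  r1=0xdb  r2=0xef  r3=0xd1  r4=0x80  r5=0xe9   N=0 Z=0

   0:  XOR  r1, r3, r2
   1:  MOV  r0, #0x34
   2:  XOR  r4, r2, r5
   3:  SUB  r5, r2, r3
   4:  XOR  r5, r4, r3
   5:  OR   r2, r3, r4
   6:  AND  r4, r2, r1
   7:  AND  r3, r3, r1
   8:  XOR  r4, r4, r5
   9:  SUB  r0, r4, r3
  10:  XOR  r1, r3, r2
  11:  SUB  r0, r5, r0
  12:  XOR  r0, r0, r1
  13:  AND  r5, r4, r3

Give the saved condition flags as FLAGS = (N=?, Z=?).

FLAGS = (N=0, Z=0)

after  0: r0=0x08 r1=0x3e r2=0xef r3=0xd1 r4=0x80 r5=0xe9  N=0 Z=0
after  1: r0=0x34 r1=0x3e r2=0xef r3=0xd1 r4=0x80 r5=0xe9  N=0 Z=0
after  2: r0=0x34 r1=0x3e r2=0xef r3=0xd1 r4=0x06 r5=0xe9  N=0 Z=0
after  3: r0=0x34 r1=0x3e r2=0xef r3=0xd1 r4=0x06 r5=0x1e  N=0 Z=0
after  4: r0=0x34 r1=0x3e r2=0xef r3=0xd1 r4=0x06 r5=0xd7  N=1 Z=0
after  5: r0=0x34 r1=0x3e r2=0xd7 r3=0xd1 r4=0x06 r5=0xd7  N=1 Z=0
after  6: r0=0x34 r1=0x3e r2=0xd7 r3=0xd1 r4=0x16 r5=0xd7  N=0 Z=0
after  7: r0=0x34 r1=0x3e r2=0xd7 r3=0x10 r4=0x16 r5=0xd7  N=0 Z=0
-- IRQ taken; context saved, return-PC = 8 --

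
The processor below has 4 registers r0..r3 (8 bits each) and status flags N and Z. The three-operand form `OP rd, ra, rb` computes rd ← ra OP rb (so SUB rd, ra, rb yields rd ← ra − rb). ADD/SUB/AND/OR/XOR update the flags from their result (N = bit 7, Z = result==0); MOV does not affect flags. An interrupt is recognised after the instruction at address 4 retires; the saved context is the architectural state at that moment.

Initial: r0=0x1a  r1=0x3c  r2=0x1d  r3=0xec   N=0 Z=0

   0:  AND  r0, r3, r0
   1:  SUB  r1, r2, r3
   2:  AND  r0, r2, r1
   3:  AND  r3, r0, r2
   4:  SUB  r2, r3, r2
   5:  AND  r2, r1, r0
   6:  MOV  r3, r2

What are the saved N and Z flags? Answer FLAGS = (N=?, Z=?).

after  0: r0=0x08 r1=0x3c r2=0x1d r3=0xec  N=0 Z=0
after  1: r0=0x08 r1=0x31 r2=0x1d r3=0xec  N=0 Z=0
after  2: r0=0x11 r1=0x31 r2=0x1d r3=0xec  N=0 Z=0
after  3: r0=0x11 r1=0x31 r2=0x1d r3=0x11  N=0 Z=0
after  4: r0=0x11 r1=0x31 r2=0xf4 r3=0x11  N=1 Z=0
-- IRQ taken; context saved, return-PC = 5 --

FLAGS = (N=1, Z=0)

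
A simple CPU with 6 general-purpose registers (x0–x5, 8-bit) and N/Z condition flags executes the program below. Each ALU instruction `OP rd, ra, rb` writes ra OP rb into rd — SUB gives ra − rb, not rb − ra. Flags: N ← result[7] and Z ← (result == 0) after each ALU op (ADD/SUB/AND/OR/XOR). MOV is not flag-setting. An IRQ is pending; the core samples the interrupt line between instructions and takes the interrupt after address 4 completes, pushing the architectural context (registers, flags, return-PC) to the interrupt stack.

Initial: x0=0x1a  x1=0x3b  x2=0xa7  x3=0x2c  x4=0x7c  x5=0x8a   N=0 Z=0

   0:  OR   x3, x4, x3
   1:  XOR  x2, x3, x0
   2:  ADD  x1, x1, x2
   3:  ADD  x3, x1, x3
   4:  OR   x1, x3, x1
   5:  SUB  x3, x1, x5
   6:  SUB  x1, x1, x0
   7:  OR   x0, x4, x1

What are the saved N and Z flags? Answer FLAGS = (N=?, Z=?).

after  0: x0=0x1a x1=0x3b x2=0xa7 x3=0x7c x4=0x7c x5=0x8a  N=0 Z=0
after  1: x0=0x1a x1=0x3b x2=0x66 x3=0x7c x4=0x7c x5=0x8a  N=0 Z=0
after  2: x0=0x1a x1=0xa1 x2=0x66 x3=0x7c x4=0x7c x5=0x8a  N=1 Z=0
after  3: x0=0x1a x1=0xa1 x2=0x66 x3=0x1d x4=0x7c x5=0x8a  N=0 Z=0
after  4: x0=0x1a x1=0xbd x2=0x66 x3=0x1d x4=0x7c x5=0x8a  N=1 Z=0
-- IRQ taken; context saved, return-PC = 5 --

FLAGS = (N=1, Z=0)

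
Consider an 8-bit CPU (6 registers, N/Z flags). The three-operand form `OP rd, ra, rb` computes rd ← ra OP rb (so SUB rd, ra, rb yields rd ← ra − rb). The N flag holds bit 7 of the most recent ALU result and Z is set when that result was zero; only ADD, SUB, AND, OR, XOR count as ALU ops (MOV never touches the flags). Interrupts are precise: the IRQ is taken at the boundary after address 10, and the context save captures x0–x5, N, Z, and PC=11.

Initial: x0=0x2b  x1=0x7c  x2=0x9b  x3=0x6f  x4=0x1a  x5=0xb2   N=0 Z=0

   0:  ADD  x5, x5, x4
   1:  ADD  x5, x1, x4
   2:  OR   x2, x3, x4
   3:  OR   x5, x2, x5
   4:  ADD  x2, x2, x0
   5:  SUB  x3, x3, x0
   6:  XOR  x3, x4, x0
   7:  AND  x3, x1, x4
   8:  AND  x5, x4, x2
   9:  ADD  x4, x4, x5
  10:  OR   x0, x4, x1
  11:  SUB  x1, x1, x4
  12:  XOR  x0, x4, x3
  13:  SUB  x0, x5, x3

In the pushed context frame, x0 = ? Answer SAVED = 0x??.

after  0: x0=0x2b x1=0x7c x2=0x9b x3=0x6f x4=0x1a x5=0xcc  N=1 Z=0
after  1: x0=0x2b x1=0x7c x2=0x9b x3=0x6f x4=0x1a x5=0x96  N=1 Z=0
after  2: x0=0x2b x1=0x7c x2=0x7f x3=0x6f x4=0x1a x5=0x96  N=0 Z=0
after  3: x0=0x2b x1=0x7c x2=0x7f x3=0x6f x4=0x1a x5=0xff  N=1 Z=0
after  4: x0=0x2b x1=0x7c x2=0xaa x3=0x6f x4=0x1a x5=0xff  N=1 Z=0
after  5: x0=0x2b x1=0x7c x2=0xaa x3=0x44 x4=0x1a x5=0xff  N=0 Z=0
after  6: x0=0x2b x1=0x7c x2=0xaa x3=0x31 x4=0x1a x5=0xff  N=0 Z=0
after  7: x0=0x2b x1=0x7c x2=0xaa x3=0x18 x4=0x1a x5=0xff  N=0 Z=0
after  8: x0=0x2b x1=0x7c x2=0xaa x3=0x18 x4=0x1a x5=0x0a  N=0 Z=0
after  9: x0=0x2b x1=0x7c x2=0xaa x3=0x18 x4=0x24 x5=0x0a  N=0 Z=0
after 10: x0=0x7c x1=0x7c x2=0xaa x3=0x18 x4=0x24 x5=0x0a  N=0 Z=0
-- IRQ taken; context saved, return-PC = 11 --

SAVED = 0x7c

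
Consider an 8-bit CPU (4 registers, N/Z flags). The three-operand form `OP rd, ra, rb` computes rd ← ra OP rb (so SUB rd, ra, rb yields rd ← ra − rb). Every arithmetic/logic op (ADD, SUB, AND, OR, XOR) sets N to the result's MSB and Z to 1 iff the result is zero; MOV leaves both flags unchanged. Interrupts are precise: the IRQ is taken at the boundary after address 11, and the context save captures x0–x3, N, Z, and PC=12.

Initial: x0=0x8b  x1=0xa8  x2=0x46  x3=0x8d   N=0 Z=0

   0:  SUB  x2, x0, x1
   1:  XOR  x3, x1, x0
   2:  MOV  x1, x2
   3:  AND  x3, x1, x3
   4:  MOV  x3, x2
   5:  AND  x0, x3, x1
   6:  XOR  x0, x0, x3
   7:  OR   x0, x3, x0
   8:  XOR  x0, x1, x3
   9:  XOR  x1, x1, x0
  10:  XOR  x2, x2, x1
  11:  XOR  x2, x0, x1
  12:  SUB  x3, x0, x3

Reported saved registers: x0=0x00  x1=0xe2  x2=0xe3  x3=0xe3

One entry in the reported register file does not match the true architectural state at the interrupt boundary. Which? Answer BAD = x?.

after  0: x0=0x8b x1=0xa8 x2=0xe3 x3=0x8d  N=1 Z=0
after  1: x0=0x8b x1=0xa8 x2=0xe3 x3=0x23  N=0 Z=0
after  2: x0=0x8b x1=0xe3 x2=0xe3 x3=0x23  N=0 Z=0
after  3: x0=0x8b x1=0xe3 x2=0xe3 x3=0x23  N=0 Z=0
after  4: x0=0x8b x1=0xe3 x2=0xe3 x3=0xe3  N=0 Z=0
after  5: x0=0xe3 x1=0xe3 x2=0xe3 x3=0xe3  N=1 Z=0
after  6: x0=0x00 x1=0xe3 x2=0xe3 x3=0xe3  N=0 Z=1
after  7: x0=0xe3 x1=0xe3 x2=0xe3 x3=0xe3  N=1 Z=0
after  8: x0=0x00 x1=0xe3 x2=0xe3 x3=0xe3  N=0 Z=1
after  9: x0=0x00 x1=0xe3 x2=0xe3 x3=0xe3  N=1 Z=0
after 10: x0=0x00 x1=0xe3 x2=0x00 x3=0xe3  N=0 Z=1
after 11: x0=0x00 x1=0xe3 x2=0xe3 x3=0xe3  N=1 Z=0
-- IRQ taken; context saved, return-PC = 12 --
mismatch: x1: reported 0xe2 vs actual 0xe3

BAD = x1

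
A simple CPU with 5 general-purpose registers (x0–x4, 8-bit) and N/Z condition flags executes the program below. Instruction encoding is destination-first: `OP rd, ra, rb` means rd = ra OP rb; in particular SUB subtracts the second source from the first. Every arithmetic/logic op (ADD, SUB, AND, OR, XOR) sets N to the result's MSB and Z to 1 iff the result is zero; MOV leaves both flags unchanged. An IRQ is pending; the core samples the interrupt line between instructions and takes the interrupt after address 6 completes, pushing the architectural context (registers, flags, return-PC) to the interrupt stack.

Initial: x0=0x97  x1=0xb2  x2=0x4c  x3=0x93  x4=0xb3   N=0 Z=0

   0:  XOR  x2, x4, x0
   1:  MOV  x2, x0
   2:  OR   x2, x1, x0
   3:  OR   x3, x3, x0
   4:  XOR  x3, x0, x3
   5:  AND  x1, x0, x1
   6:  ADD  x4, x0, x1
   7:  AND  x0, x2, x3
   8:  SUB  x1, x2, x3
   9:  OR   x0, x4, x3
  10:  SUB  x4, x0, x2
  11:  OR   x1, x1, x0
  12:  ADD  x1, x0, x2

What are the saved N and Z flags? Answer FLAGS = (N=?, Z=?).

after  0: x0=0x97 x1=0xb2 x2=0x24 x3=0x93 x4=0xb3  N=0 Z=0
after  1: x0=0x97 x1=0xb2 x2=0x97 x3=0x93 x4=0xb3  N=0 Z=0
after  2: x0=0x97 x1=0xb2 x2=0xb7 x3=0x93 x4=0xb3  N=1 Z=0
after  3: x0=0x97 x1=0xb2 x2=0xb7 x3=0x97 x4=0xb3  N=1 Z=0
after  4: x0=0x97 x1=0xb2 x2=0xb7 x3=0x00 x4=0xb3  N=0 Z=1
after  5: x0=0x97 x1=0x92 x2=0xb7 x3=0x00 x4=0xb3  N=1 Z=0
after  6: x0=0x97 x1=0x92 x2=0xb7 x3=0x00 x4=0x29  N=0 Z=0
-- IRQ taken; context saved, return-PC = 7 --

FLAGS = (N=0, Z=0)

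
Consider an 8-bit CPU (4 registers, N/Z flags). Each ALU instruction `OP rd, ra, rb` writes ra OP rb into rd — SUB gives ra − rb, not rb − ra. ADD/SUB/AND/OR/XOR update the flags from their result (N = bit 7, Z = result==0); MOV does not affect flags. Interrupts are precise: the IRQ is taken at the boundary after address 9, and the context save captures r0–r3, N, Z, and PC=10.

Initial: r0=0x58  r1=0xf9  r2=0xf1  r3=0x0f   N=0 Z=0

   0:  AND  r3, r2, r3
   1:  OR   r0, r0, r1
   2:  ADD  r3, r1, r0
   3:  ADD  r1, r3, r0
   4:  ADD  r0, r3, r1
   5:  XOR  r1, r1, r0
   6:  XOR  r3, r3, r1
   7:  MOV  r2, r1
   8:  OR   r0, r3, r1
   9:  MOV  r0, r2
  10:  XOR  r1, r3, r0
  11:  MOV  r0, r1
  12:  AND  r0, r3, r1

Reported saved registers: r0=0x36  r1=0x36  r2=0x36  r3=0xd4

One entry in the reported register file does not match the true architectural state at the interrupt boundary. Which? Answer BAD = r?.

BAD = r3

after  0: r0=0x58 r1=0xf9 r2=0xf1 r3=0x01  N=0 Z=0
after  1: r0=0xf9 r1=0xf9 r2=0xf1 r3=0x01  N=1 Z=0
after  2: r0=0xf9 r1=0xf9 r2=0xf1 r3=0xf2  N=1 Z=0
after  3: r0=0xf9 r1=0xeb r2=0xf1 r3=0xf2  N=1 Z=0
after  4: r0=0xdd r1=0xeb r2=0xf1 r3=0xf2  N=1 Z=0
after  5: r0=0xdd r1=0x36 r2=0xf1 r3=0xf2  N=0 Z=0
after  6: r0=0xdd r1=0x36 r2=0xf1 r3=0xc4  N=1 Z=0
after  7: r0=0xdd r1=0x36 r2=0x36 r3=0xc4  N=1 Z=0
after  8: r0=0xf6 r1=0x36 r2=0x36 r3=0xc4  N=1 Z=0
after  9: r0=0x36 r1=0x36 r2=0x36 r3=0xc4  N=1 Z=0
-- IRQ taken; context saved, return-PC = 10 --
mismatch: r3: reported 0xd4 vs actual 0xc4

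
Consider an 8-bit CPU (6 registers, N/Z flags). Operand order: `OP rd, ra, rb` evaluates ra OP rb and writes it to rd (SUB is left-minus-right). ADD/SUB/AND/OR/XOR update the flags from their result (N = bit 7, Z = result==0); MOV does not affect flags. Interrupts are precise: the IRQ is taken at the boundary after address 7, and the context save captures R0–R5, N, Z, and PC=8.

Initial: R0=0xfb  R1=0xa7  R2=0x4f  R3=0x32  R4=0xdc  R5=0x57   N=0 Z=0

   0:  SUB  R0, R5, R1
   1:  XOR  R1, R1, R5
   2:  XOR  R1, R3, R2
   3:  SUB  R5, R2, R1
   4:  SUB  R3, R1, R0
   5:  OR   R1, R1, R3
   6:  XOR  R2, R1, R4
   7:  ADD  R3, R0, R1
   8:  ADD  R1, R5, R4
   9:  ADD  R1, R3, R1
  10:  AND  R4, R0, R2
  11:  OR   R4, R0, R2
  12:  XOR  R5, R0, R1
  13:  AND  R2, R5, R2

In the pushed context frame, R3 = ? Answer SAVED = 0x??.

after  0: R0=0xb0 R1=0xa7 R2=0x4f R3=0x32 R4=0xdc R5=0x57  N=1 Z=0
after  1: R0=0xb0 R1=0xf0 R2=0x4f R3=0x32 R4=0xdc R5=0x57  N=1 Z=0
after  2: R0=0xb0 R1=0x7d R2=0x4f R3=0x32 R4=0xdc R5=0x57  N=0 Z=0
after  3: R0=0xb0 R1=0x7d R2=0x4f R3=0x32 R4=0xdc R5=0xd2  N=1 Z=0
after  4: R0=0xb0 R1=0x7d R2=0x4f R3=0xcd R4=0xdc R5=0xd2  N=1 Z=0
after  5: R0=0xb0 R1=0xfd R2=0x4f R3=0xcd R4=0xdc R5=0xd2  N=1 Z=0
after  6: R0=0xb0 R1=0xfd R2=0x21 R3=0xcd R4=0xdc R5=0xd2  N=0 Z=0
after  7: R0=0xb0 R1=0xfd R2=0x21 R3=0xad R4=0xdc R5=0xd2  N=1 Z=0
-- IRQ taken; context saved, return-PC = 8 --

SAVED = 0xad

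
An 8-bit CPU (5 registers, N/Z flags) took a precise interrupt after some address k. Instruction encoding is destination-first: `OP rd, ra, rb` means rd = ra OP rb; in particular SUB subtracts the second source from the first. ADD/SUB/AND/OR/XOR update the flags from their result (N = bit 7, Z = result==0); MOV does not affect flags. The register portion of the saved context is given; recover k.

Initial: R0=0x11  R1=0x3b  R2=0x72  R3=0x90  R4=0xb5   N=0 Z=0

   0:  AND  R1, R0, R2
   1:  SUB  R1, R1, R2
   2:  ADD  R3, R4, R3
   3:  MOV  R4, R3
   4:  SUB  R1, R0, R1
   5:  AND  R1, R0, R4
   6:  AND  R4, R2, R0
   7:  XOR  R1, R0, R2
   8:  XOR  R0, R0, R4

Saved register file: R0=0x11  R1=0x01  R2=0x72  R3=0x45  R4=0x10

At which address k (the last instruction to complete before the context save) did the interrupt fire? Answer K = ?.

after  0: R0=0x11 R1=0x10 R2=0x72 R3=0x90 R4=0xb5  N=0 Z=0
after  1: R0=0x11 R1=0x9e R2=0x72 R3=0x90 R4=0xb5  N=1 Z=0
after  2: R0=0x11 R1=0x9e R2=0x72 R3=0x45 R4=0xb5  N=0 Z=0
after  3: R0=0x11 R1=0x9e R2=0x72 R3=0x45 R4=0x45  N=0 Z=0
after  4: R0=0x11 R1=0x73 R2=0x72 R3=0x45 R4=0x45  N=0 Z=0
after  5: R0=0x11 R1=0x01 R2=0x72 R3=0x45 R4=0x45  N=0 Z=0
after  6: R0=0x11 R1=0x01 R2=0x72 R3=0x45 R4=0x10  N=0 Z=0
-- IRQ taken; context saved, return-PC = 7 --

K = 6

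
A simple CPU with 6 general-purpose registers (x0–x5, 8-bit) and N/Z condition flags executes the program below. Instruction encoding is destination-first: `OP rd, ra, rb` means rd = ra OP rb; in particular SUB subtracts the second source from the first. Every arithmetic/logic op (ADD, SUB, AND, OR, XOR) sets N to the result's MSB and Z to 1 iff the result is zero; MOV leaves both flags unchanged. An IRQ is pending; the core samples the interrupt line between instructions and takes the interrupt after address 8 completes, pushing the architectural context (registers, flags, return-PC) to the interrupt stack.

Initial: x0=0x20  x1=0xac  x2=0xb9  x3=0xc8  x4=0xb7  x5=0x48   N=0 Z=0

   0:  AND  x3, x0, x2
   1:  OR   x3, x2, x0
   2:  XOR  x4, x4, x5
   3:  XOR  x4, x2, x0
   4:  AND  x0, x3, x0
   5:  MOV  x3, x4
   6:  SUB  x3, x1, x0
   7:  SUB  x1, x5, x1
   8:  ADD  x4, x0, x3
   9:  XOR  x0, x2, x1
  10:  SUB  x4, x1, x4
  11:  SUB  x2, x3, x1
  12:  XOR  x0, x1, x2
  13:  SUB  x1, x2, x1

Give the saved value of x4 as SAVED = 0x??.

SAVED = 0xac

after  0: x0=0x20 x1=0xac x2=0xb9 x3=0x20 x4=0xb7 x5=0x48  N=0 Z=0
after  1: x0=0x20 x1=0xac x2=0xb9 x3=0xb9 x4=0xb7 x5=0x48  N=1 Z=0
after  2: x0=0x20 x1=0xac x2=0xb9 x3=0xb9 x4=0xff x5=0x48  N=1 Z=0
after  3: x0=0x20 x1=0xac x2=0xb9 x3=0xb9 x4=0x99 x5=0x48  N=1 Z=0
after  4: x0=0x20 x1=0xac x2=0xb9 x3=0xb9 x4=0x99 x5=0x48  N=0 Z=0
after  5: x0=0x20 x1=0xac x2=0xb9 x3=0x99 x4=0x99 x5=0x48  N=0 Z=0
after  6: x0=0x20 x1=0xac x2=0xb9 x3=0x8c x4=0x99 x5=0x48  N=1 Z=0
after  7: x0=0x20 x1=0x9c x2=0xb9 x3=0x8c x4=0x99 x5=0x48  N=1 Z=0
after  8: x0=0x20 x1=0x9c x2=0xb9 x3=0x8c x4=0xac x5=0x48  N=1 Z=0
-- IRQ taken; context saved, return-PC = 9 --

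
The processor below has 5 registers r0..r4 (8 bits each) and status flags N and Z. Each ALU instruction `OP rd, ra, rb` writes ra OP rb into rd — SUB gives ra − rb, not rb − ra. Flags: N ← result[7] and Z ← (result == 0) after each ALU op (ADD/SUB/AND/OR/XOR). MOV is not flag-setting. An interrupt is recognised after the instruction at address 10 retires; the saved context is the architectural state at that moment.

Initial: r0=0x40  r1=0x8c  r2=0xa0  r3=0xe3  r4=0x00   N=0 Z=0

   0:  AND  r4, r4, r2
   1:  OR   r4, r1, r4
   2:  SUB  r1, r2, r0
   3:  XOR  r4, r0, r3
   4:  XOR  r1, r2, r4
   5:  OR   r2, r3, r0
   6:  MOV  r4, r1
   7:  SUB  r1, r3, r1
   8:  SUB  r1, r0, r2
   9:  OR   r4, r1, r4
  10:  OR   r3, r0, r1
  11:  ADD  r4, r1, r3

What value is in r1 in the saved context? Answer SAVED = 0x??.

after  0: r0=0x40 r1=0x8c r2=0xa0 r3=0xe3 r4=0x00  N=0 Z=1
after  1: r0=0x40 r1=0x8c r2=0xa0 r3=0xe3 r4=0x8c  N=1 Z=0
after  2: r0=0x40 r1=0x60 r2=0xa0 r3=0xe3 r4=0x8c  N=0 Z=0
after  3: r0=0x40 r1=0x60 r2=0xa0 r3=0xe3 r4=0xa3  N=1 Z=0
after  4: r0=0x40 r1=0x03 r2=0xa0 r3=0xe3 r4=0xa3  N=0 Z=0
after  5: r0=0x40 r1=0x03 r2=0xe3 r3=0xe3 r4=0xa3  N=1 Z=0
after  6: r0=0x40 r1=0x03 r2=0xe3 r3=0xe3 r4=0x03  N=1 Z=0
after  7: r0=0x40 r1=0xe0 r2=0xe3 r3=0xe3 r4=0x03  N=1 Z=0
after  8: r0=0x40 r1=0x5d r2=0xe3 r3=0xe3 r4=0x03  N=0 Z=0
after  9: r0=0x40 r1=0x5d r2=0xe3 r3=0xe3 r4=0x5f  N=0 Z=0
after 10: r0=0x40 r1=0x5d r2=0xe3 r3=0x5d r4=0x5f  N=0 Z=0
-- IRQ taken; context saved, return-PC = 11 --

SAVED = 0x5d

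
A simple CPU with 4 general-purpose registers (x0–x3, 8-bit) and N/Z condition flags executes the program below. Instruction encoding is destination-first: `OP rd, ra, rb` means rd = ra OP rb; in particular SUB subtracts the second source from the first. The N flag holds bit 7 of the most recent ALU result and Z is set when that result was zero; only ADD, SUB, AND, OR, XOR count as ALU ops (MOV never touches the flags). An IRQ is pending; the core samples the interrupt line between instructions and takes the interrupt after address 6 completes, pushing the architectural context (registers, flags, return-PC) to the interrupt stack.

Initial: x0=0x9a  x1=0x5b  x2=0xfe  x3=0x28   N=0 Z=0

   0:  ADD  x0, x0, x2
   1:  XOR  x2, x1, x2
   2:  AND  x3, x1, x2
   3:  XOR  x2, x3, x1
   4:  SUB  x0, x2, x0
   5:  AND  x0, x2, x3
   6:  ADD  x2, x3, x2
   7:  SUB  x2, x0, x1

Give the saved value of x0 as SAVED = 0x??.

after  0: x0=0x98 x1=0x5b x2=0xfe x3=0x28  N=1 Z=0
after  1: x0=0x98 x1=0x5b x2=0xa5 x3=0x28  N=1 Z=0
after  2: x0=0x98 x1=0x5b x2=0xa5 x3=0x01  N=0 Z=0
after  3: x0=0x98 x1=0x5b x2=0x5a x3=0x01  N=0 Z=0
after  4: x0=0xc2 x1=0x5b x2=0x5a x3=0x01  N=1 Z=0
after  5: x0=0x00 x1=0x5b x2=0x5a x3=0x01  N=0 Z=1
after  6: x0=0x00 x1=0x5b x2=0x5b x3=0x01  N=0 Z=0
-- IRQ taken; context saved, return-PC = 7 --

SAVED = 0x00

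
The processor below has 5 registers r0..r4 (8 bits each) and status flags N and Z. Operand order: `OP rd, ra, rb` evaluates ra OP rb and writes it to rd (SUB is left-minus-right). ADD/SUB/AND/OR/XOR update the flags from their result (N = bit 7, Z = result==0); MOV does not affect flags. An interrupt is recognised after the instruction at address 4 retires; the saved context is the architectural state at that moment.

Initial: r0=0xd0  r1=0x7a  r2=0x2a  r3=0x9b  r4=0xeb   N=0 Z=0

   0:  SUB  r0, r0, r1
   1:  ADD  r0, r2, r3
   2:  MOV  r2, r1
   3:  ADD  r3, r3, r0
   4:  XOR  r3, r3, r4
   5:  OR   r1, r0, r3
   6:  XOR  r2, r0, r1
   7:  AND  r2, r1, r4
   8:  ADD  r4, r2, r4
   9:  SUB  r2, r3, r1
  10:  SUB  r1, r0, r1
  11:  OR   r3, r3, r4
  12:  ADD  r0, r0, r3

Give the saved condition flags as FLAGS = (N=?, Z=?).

after  0: r0=0x56 r1=0x7a r2=0x2a r3=0x9b r4=0xeb  N=0 Z=0
after  1: r0=0xc5 r1=0x7a r2=0x2a r3=0x9b r4=0xeb  N=1 Z=0
after  2: r0=0xc5 r1=0x7a r2=0x7a r3=0x9b r4=0xeb  N=1 Z=0
after  3: r0=0xc5 r1=0x7a r2=0x7a r3=0x60 r4=0xeb  N=0 Z=0
after  4: r0=0xc5 r1=0x7a r2=0x7a r3=0x8b r4=0xeb  N=1 Z=0
-- IRQ taken; context saved, return-PC = 5 --

FLAGS = (N=1, Z=0)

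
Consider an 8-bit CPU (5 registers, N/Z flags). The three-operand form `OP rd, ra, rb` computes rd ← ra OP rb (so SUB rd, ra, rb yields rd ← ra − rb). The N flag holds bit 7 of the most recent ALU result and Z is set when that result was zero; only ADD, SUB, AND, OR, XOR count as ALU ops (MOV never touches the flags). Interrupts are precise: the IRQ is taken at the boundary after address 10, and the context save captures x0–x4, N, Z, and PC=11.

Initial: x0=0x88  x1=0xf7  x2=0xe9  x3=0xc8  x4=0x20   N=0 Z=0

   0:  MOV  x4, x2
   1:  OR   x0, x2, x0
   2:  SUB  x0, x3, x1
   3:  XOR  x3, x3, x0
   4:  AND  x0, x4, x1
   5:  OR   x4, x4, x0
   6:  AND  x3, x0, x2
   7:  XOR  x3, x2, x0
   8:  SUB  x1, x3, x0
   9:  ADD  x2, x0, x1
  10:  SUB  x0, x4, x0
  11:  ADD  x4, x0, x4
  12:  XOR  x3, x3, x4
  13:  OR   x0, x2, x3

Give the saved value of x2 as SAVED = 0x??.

after  0: x0=0x88 x1=0xf7 x2=0xe9 x3=0xc8 x4=0xe9  N=0 Z=0
after  1: x0=0xe9 x1=0xf7 x2=0xe9 x3=0xc8 x4=0xe9  N=1 Z=0
after  2: x0=0xd1 x1=0xf7 x2=0xe9 x3=0xc8 x4=0xe9  N=1 Z=0
after  3: x0=0xd1 x1=0xf7 x2=0xe9 x3=0x19 x4=0xe9  N=0 Z=0
after  4: x0=0xe1 x1=0xf7 x2=0xe9 x3=0x19 x4=0xe9  N=1 Z=0
after  5: x0=0xe1 x1=0xf7 x2=0xe9 x3=0x19 x4=0xe9  N=1 Z=0
after  6: x0=0xe1 x1=0xf7 x2=0xe9 x3=0xe1 x4=0xe9  N=1 Z=0
after  7: x0=0xe1 x1=0xf7 x2=0xe9 x3=0x08 x4=0xe9  N=0 Z=0
after  8: x0=0xe1 x1=0x27 x2=0xe9 x3=0x08 x4=0xe9  N=0 Z=0
after  9: x0=0xe1 x1=0x27 x2=0x08 x3=0x08 x4=0xe9  N=0 Z=0
after 10: x0=0x08 x1=0x27 x2=0x08 x3=0x08 x4=0xe9  N=0 Z=0
-- IRQ taken; context saved, return-PC = 11 --

SAVED = 0x08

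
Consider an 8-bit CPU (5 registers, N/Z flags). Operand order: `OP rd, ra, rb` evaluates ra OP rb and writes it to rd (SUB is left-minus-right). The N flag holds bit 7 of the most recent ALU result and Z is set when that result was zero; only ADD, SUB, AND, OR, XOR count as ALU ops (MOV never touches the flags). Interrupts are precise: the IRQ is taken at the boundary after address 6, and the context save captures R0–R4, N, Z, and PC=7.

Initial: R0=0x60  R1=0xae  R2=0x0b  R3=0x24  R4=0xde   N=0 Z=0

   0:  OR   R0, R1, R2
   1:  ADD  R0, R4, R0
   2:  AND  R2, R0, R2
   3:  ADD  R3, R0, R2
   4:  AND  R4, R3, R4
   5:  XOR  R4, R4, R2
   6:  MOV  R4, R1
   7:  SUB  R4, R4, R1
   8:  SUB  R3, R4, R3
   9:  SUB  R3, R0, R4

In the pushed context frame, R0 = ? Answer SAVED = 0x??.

after  0: R0=0xaf R1=0xae R2=0x0b R3=0x24 R4=0xde  N=1 Z=0
after  1: R0=0x8d R1=0xae R2=0x0b R3=0x24 R4=0xde  N=1 Z=0
after  2: R0=0x8d R1=0xae R2=0x09 R3=0x24 R4=0xde  N=0 Z=0
after  3: R0=0x8d R1=0xae R2=0x09 R3=0x96 R4=0xde  N=1 Z=0
after  4: R0=0x8d R1=0xae R2=0x09 R3=0x96 R4=0x96  N=1 Z=0
after  5: R0=0x8d R1=0xae R2=0x09 R3=0x96 R4=0x9f  N=1 Z=0
after  6: R0=0x8d R1=0xae R2=0x09 R3=0x96 R4=0xae  N=1 Z=0
-- IRQ taken; context saved, return-PC = 7 --

SAVED = 0x8d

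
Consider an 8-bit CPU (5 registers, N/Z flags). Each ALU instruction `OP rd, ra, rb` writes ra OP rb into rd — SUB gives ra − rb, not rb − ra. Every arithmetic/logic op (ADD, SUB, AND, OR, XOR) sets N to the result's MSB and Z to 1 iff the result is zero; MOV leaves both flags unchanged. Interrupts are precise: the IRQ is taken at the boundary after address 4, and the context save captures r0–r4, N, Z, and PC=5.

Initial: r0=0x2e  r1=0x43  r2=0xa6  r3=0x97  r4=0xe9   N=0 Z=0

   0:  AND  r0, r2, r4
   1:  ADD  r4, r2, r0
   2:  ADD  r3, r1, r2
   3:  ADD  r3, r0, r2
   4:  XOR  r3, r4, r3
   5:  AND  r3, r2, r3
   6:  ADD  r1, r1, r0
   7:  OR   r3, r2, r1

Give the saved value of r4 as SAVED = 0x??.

SAVED = 0x46

after  0: r0=0xa0 r1=0x43 r2=0xa6 r3=0x97 r4=0xe9  N=1 Z=0
after  1: r0=0xa0 r1=0x43 r2=0xa6 r3=0x97 r4=0x46  N=0 Z=0
after  2: r0=0xa0 r1=0x43 r2=0xa6 r3=0xe9 r4=0x46  N=1 Z=0
after  3: r0=0xa0 r1=0x43 r2=0xa6 r3=0x46 r4=0x46  N=0 Z=0
after  4: r0=0xa0 r1=0x43 r2=0xa6 r3=0x00 r4=0x46  N=0 Z=1
-- IRQ taken; context saved, return-PC = 5 --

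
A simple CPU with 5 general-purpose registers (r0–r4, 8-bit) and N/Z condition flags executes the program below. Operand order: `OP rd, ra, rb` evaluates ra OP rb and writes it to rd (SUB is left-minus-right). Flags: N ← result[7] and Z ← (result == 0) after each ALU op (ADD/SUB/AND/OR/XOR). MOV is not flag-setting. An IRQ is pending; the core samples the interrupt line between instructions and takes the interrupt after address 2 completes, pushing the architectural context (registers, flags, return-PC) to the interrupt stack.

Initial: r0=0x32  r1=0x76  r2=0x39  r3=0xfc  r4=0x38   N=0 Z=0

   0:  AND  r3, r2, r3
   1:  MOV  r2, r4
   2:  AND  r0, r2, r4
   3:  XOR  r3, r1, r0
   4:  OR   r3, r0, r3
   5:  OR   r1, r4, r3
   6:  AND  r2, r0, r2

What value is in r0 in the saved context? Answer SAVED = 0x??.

SAVED = 0x38

after  0: r0=0x32 r1=0x76 r2=0x39 r3=0x38 r4=0x38  N=0 Z=0
after  1: r0=0x32 r1=0x76 r2=0x38 r3=0x38 r4=0x38  N=0 Z=0
after  2: r0=0x38 r1=0x76 r2=0x38 r3=0x38 r4=0x38  N=0 Z=0
-- IRQ taken; context saved, return-PC = 3 --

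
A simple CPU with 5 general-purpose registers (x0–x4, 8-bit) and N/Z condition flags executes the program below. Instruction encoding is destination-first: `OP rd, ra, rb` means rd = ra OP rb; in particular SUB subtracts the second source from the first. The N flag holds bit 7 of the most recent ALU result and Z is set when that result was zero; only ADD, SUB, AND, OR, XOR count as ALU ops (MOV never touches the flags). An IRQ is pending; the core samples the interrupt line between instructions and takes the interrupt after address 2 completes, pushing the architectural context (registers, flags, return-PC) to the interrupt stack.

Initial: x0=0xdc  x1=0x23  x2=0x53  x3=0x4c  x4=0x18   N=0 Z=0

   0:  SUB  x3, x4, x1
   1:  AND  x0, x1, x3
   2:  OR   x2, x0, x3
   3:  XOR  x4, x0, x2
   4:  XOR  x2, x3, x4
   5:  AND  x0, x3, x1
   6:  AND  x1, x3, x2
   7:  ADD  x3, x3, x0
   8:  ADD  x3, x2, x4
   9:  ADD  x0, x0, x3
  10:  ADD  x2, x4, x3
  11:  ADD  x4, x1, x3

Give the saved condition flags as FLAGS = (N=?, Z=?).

FLAGS = (N=1, Z=0)

after  0: x0=0xdc x1=0x23 x2=0x53 x3=0xf5 x4=0x18  N=1 Z=0
after  1: x0=0x21 x1=0x23 x2=0x53 x3=0xf5 x4=0x18  N=0 Z=0
after  2: x0=0x21 x1=0x23 x2=0xf5 x3=0xf5 x4=0x18  N=1 Z=0
-- IRQ taken; context saved, return-PC = 3 --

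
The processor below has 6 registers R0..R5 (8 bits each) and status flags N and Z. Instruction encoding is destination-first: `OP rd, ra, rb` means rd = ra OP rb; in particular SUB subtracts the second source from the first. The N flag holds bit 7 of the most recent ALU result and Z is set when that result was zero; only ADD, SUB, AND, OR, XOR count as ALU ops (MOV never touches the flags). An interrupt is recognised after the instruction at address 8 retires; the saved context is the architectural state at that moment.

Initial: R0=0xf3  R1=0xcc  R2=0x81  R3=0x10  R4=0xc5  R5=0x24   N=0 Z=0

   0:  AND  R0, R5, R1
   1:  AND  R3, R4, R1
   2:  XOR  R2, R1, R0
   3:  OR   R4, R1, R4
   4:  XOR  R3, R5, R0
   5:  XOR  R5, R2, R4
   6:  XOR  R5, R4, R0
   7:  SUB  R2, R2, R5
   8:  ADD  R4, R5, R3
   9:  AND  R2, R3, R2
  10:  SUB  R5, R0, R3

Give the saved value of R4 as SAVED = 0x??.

SAVED = 0xe9

after  0: R0=0x04 R1=0xcc R2=0x81 R3=0x10 R4=0xc5 R5=0x24  N=0 Z=0
after  1: R0=0x04 R1=0xcc R2=0x81 R3=0xc4 R4=0xc5 R5=0x24  N=1 Z=0
after  2: R0=0x04 R1=0xcc R2=0xc8 R3=0xc4 R4=0xc5 R5=0x24  N=1 Z=0
after  3: R0=0x04 R1=0xcc R2=0xc8 R3=0xc4 R4=0xcd R5=0x24  N=1 Z=0
after  4: R0=0x04 R1=0xcc R2=0xc8 R3=0x20 R4=0xcd R5=0x24  N=0 Z=0
after  5: R0=0x04 R1=0xcc R2=0xc8 R3=0x20 R4=0xcd R5=0x05  N=0 Z=0
after  6: R0=0x04 R1=0xcc R2=0xc8 R3=0x20 R4=0xcd R5=0xc9  N=1 Z=0
after  7: R0=0x04 R1=0xcc R2=0xff R3=0x20 R4=0xcd R5=0xc9  N=1 Z=0
after  8: R0=0x04 R1=0xcc R2=0xff R3=0x20 R4=0xe9 R5=0xc9  N=1 Z=0
-- IRQ taken; context saved, return-PC = 9 --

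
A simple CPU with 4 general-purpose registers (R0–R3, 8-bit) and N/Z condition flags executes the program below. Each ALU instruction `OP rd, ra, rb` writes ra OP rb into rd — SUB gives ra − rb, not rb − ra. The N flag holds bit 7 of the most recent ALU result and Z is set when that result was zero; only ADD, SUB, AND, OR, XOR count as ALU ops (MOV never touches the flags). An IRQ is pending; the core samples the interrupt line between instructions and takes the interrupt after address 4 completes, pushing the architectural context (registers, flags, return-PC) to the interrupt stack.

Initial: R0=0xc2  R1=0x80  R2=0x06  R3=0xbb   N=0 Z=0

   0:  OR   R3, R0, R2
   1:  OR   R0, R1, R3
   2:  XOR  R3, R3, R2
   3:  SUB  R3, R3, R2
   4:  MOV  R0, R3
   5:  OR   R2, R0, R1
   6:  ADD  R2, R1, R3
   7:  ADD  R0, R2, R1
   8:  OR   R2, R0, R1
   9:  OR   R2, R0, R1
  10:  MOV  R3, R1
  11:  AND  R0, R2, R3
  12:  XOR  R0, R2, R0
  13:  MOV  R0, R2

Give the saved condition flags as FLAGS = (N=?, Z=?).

FLAGS = (N=1, Z=0)

after  0: R0=0xc2 R1=0x80 R2=0x06 R3=0xc6  N=1 Z=0
after  1: R0=0xc6 R1=0x80 R2=0x06 R3=0xc6  N=1 Z=0
after  2: R0=0xc6 R1=0x80 R2=0x06 R3=0xc0  N=1 Z=0
after  3: R0=0xc6 R1=0x80 R2=0x06 R3=0xba  N=1 Z=0
after  4: R0=0xba R1=0x80 R2=0x06 R3=0xba  N=1 Z=0
-- IRQ taken; context saved, return-PC = 5 --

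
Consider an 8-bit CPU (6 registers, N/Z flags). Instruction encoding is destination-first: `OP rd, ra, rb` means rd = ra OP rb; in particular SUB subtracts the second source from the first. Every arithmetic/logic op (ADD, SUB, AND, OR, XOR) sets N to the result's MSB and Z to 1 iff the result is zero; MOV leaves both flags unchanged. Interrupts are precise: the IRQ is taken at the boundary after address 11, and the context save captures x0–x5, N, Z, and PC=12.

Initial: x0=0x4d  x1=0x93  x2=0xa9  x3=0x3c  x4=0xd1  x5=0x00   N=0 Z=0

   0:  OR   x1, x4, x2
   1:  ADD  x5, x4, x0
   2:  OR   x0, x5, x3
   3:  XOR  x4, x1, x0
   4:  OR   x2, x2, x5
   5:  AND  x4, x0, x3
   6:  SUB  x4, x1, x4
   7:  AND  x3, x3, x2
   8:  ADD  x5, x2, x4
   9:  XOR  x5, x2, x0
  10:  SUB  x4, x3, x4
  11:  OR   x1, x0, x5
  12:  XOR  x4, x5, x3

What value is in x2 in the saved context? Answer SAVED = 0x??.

after  0: x0=0x4d x1=0xf9 x2=0xa9 x3=0x3c x4=0xd1 x5=0x00  N=1 Z=0
after  1: x0=0x4d x1=0xf9 x2=0xa9 x3=0x3c x4=0xd1 x5=0x1e  N=0 Z=0
after  2: x0=0x3e x1=0xf9 x2=0xa9 x3=0x3c x4=0xd1 x5=0x1e  N=0 Z=0
after  3: x0=0x3e x1=0xf9 x2=0xa9 x3=0x3c x4=0xc7 x5=0x1e  N=1 Z=0
after  4: x0=0x3e x1=0xf9 x2=0xbf x3=0x3c x4=0xc7 x5=0x1e  N=1 Z=0
after  5: x0=0x3e x1=0xf9 x2=0xbf x3=0x3c x4=0x3c x5=0x1e  N=0 Z=0
after  6: x0=0x3e x1=0xf9 x2=0xbf x3=0x3c x4=0xbd x5=0x1e  N=1 Z=0
after  7: x0=0x3e x1=0xf9 x2=0xbf x3=0x3c x4=0xbd x5=0x1e  N=0 Z=0
after  8: x0=0x3e x1=0xf9 x2=0xbf x3=0x3c x4=0xbd x5=0x7c  N=0 Z=0
after  9: x0=0x3e x1=0xf9 x2=0xbf x3=0x3c x4=0xbd x5=0x81  N=1 Z=0
after 10: x0=0x3e x1=0xf9 x2=0xbf x3=0x3c x4=0x7f x5=0x81  N=0 Z=0
after 11: x0=0x3e x1=0xbf x2=0xbf x3=0x3c x4=0x7f x5=0x81  N=1 Z=0
-- IRQ taken; context saved, return-PC = 12 --

SAVED = 0xbf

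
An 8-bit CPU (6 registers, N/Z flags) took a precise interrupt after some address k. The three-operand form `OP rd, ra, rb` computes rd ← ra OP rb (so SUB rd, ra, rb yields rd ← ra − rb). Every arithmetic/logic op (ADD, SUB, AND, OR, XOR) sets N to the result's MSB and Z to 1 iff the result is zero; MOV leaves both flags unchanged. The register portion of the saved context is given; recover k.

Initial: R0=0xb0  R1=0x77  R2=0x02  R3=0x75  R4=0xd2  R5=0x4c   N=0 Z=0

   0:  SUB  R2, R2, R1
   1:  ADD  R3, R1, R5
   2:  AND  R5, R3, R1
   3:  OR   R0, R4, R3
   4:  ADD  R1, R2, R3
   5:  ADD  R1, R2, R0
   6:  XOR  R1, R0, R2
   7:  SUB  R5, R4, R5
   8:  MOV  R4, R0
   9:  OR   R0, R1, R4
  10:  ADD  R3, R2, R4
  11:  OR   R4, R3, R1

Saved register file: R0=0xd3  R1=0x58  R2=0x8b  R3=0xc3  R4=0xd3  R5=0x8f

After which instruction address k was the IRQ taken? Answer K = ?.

after  0: R0=0xb0 R1=0x77 R2=0x8b R3=0x75 R4=0xd2 R5=0x4c  N=1 Z=0
after  1: R0=0xb0 R1=0x77 R2=0x8b R3=0xc3 R4=0xd2 R5=0x4c  N=1 Z=0
after  2: R0=0xb0 R1=0x77 R2=0x8b R3=0xc3 R4=0xd2 R5=0x43  N=0 Z=0
after  3: R0=0xd3 R1=0x77 R2=0x8b R3=0xc3 R4=0xd2 R5=0x43  N=1 Z=0
after  4: R0=0xd3 R1=0x4e R2=0x8b R3=0xc3 R4=0xd2 R5=0x43  N=0 Z=0
after  5: R0=0xd3 R1=0x5e R2=0x8b R3=0xc3 R4=0xd2 R5=0x43  N=0 Z=0
after  6: R0=0xd3 R1=0x58 R2=0x8b R3=0xc3 R4=0xd2 R5=0x43  N=0 Z=0
after  7: R0=0xd3 R1=0x58 R2=0x8b R3=0xc3 R4=0xd2 R5=0x8f  N=1 Z=0
after  8: R0=0xd3 R1=0x58 R2=0x8b R3=0xc3 R4=0xd3 R5=0x8f  N=1 Z=0
-- IRQ taken; context saved, return-PC = 9 --

K = 8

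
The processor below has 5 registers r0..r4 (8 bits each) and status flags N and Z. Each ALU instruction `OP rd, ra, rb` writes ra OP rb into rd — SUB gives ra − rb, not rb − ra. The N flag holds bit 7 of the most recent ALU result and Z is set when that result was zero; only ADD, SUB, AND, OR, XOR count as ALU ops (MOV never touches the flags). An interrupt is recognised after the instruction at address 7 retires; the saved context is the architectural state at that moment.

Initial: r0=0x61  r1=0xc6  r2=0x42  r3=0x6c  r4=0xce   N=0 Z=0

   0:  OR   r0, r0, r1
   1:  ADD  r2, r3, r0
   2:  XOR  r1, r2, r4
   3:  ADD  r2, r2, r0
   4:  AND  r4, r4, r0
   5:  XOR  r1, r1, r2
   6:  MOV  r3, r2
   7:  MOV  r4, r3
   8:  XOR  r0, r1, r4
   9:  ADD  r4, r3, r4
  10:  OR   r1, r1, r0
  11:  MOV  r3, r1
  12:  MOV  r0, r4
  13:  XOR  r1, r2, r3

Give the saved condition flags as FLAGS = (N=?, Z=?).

FLAGS = (N=1, Z=0)

after  0: r0=0xe7 r1=0xc6 r2=0x42 r3=0x6c r4=0xce  N=1 Z=0
after  1: r0=0xe7 r1=0xc6 r2=0x53 r3=0x6c r4=0xce  N=0 Z=0
after  2: r0=0xe7 r1=0x9d r2=0x53 r3=0x6c r4=0xce  N=1 Z=0
after  3: r0=0xe7 r1=0x9d r2=0x3a r3=0x6c r4=0xce  N=0 Z=0
after  4: r0=0xe7 r1=0x9d r2=0x3a r3=0x6c r4=0xc6  N=1 Z=0
after  5: r0=0xe7 r1=0xa7 r2=0x3a r3=0x6c r4=0xc6  N=1 Z=0
after  6: r0=0xe7 r1=0xa7 r2=0x3a r3=0x3a r4=0xc6  N=1 Z=0
after  7: r0=0xe7 r1=0xa7 r2=0x3a r3=0x3a r4=0x3a  N=1 Z=0
-- IRQ taken; context saved, return-PC = 8 --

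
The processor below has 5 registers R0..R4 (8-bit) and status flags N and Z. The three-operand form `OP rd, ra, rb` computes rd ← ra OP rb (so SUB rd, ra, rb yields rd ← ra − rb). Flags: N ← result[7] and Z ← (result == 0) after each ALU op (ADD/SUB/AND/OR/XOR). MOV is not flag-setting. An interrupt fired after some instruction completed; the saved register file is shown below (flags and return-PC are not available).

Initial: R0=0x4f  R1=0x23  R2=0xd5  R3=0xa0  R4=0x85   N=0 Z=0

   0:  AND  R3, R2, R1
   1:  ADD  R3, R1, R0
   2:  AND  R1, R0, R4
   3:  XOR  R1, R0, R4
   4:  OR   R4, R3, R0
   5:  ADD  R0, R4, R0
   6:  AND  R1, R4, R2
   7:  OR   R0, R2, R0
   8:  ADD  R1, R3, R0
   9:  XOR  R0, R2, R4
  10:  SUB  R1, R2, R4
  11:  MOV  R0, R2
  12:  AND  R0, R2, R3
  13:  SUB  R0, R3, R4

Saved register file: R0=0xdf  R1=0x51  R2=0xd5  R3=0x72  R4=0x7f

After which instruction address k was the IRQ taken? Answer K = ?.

K = 8

after  0: R0=0x4f R1=0x23 R2=0xd5 R3=0x01 R4=0x85  N=0 Z=0
after  1: R0=0x4f R1=0x23 R2=0xd5 R3=0x72 R4=0x85  N=0 Z=0
after  2: R0=0x4f R1=0x05 R2=0xd5 R3=0x72 R4=0x85  N=0 Z=0
after  3: R0=0x4f R1=0xca R2=0xd5 R3=0x72 R4=0x85  N=1 Z=0
after  4: R0=0x4f R1=0xca R2=0xd5 R3=0x72 R4=0x7f  N=0 Z=0
after  5: R0=0xce R1=0xca R2=0xd5 R3=0x72 R4=0x7f  N=1 Z=0
after  6: R0=0xce R1=0x55 R2=0xd5 R3=0x72 R4=0x7f  N=0 Z=0
after  7: R0=0xdf R1=0x55 R2=0xd5 R3=0x72 R4=0x7f  N=1 Z=0
after  8: R0=0xdf R1=0x51 R2=0xd5 R3=0x72 R4=0x7f  N=0 Z=0
-- IRQ taken; context saved, return-PC = 9 --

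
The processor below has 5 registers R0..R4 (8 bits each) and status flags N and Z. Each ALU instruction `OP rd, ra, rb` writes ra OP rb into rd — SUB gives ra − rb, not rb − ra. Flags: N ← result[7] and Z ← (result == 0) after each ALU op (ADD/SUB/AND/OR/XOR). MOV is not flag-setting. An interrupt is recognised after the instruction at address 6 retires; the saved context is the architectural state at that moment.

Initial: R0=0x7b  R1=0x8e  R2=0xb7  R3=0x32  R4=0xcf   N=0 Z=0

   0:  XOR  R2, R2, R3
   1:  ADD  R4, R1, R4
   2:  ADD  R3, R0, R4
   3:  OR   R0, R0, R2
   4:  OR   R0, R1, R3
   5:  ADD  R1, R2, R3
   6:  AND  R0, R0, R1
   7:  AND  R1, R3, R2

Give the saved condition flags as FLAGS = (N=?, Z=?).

FLAGS = (N=0, Z=0)

after  0: R0=0x7b R1=0x8e R2=0x85 R3=0x32 R4=0xcf  N=1 Z=0
after  1: R0=0x7b R1=0x8e R2=0x85 R3=0x32 R4=0x5d  N=0 Z=0
after  2: R0=0x7b R1=0x8e R2=0x85 R3=0xd8 R4=0x5d  N=1 Z=0
after  3: R0=0xff R1=0x8e R2=0x85 R3=0xd8 R4=0x5d  N=1 Z=0
after  4: R0=0xde R1=0x8e R2=0x85 R3=0xd8 R4=0x5d  N=1 Z=0
after  5: R0=0xde R1=0x5d R2=0x85 R3=0xd8 R4=0x5d  N=0 Z=0
after  6: R0=0x5c R1=0x5d R2=0x85 R3=0xd8 R4=0x5d  N=0 Z=0
-- IRQ taken; context saved, return-PC = 7 --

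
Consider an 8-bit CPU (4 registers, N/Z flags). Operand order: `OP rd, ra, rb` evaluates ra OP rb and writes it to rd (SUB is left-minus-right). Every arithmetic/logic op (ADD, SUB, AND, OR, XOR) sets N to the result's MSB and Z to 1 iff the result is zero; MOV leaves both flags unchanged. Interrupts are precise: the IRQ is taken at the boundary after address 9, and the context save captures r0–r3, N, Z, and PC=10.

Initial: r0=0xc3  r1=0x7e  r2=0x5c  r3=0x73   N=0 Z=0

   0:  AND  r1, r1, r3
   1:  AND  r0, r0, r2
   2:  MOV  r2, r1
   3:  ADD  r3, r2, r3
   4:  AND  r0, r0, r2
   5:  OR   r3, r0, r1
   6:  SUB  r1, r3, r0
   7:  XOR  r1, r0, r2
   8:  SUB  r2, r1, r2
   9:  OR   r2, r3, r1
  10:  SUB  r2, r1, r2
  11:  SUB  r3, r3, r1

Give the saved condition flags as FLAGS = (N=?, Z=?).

after  0: r0=0xc3 r1=0x72 r2=0x5c r3=0x73  N=0 Z=0
after  1: r0=0x40 r1=0x72 r2=0x5c r3=0x73  N=0 Z=0
after  2: r0=0x40 r1=0x72 r2=0x72 r3=0x73  N=0 Z=0
after  3: r0=0x40 r1=0x72 r2=0x72 r3=0xe5  N=1 Z=0
after  4: r0=0x40 r1=0x72 r2=0x72 r3=0xe5  N=0 Z=0
after  5: r0=0x40 r1=0x72 r2=0x72 r3=0x72  N=0 Z=0
after  6: r0=0x40 r1=0x32 r2=0x72 r3=0x72  N=0 Z=0
after  7: r0=0x40 r1=0x32 r2=0x72 r3=0x72  N=0 Z=0
after  8: r0=0x40 r1=0x32 r2=0xc0 r3=0x72  N=1 Z=0
after  9: r0=0x40 r1=0x32 r2=0x72 r3=0x72  N=0 Z=0
-- IRQ taken; context saved, return-PC = 10 --

FLAGS = (N=0, Z=0)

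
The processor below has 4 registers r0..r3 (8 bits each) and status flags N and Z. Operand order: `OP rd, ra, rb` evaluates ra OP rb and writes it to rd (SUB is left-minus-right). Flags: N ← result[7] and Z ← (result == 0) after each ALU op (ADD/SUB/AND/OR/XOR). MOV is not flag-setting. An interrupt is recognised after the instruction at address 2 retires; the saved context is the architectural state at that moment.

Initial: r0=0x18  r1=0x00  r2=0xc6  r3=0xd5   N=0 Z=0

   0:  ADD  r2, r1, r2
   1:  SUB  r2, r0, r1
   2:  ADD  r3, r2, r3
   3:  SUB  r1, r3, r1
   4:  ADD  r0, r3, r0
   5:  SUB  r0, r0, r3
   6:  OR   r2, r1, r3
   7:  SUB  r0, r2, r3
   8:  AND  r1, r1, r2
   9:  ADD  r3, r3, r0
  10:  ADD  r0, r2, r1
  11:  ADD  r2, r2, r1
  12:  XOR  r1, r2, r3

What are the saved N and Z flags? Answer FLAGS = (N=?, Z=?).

after  0: r0=0x18 r1=0x00 r2=0xc6 r3=0xd5  N=1 Z=0
after  1: r0=0x18 r1=0x00 r2=0x18 r3=0xd5  N=0 Z=0
after  2: r0=0x18 r1=0x00 r2=0x18 r3=0xed  N=1 Z=0
-- IRQ taken; context saved, return-PC = 3 --

FLAGS = (N=1, Z=0)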